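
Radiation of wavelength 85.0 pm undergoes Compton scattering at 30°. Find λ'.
85.3251 pm

Using the Compton formula: λ' = λ + λ_C(1 − cos θ)

For θ = 30°, cos θ = √3/2 (exact) ≈ 0.8660, so:
1 − cos 30° = 1 − (√3/2) ≈ 0.1340

Δλ = λ_C × 0.1340 = 2.4263 × 0.1340 = 0.3251 pm

λ' = 85.0 + 0.3251 = 85.3251 pm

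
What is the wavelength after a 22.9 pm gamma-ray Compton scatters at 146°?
27.3378 pm

Using the Compton scattering formula:
λ' = λ + Δλ = λ + λ_C(1 - cos θ)

Given:
- Initial wavelength λ = 22.9 pm
- Scattering angle θ = 146°
- Compton wavelength λ_C ≈ 2.4263 pm

Calculate the shift:
Δλ = 2.4263 × (1 - cos(146°))
Δλ = 2.4263 × 1.8290
Δλ = 4.4378 pm

Final wavelength:
λ' = 22.9 + 4.4378 = 27.3378 pm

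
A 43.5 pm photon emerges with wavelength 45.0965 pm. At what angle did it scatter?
70.00°

First find the wavelength shift:
Δλ = λ' - λ = 45.0965 - 43.5 = 1.5965 pm

Using Δλ = λ_C(1 - cos θ), with λ_C = h/(m_e·c) ≈ 2.42631024 pm:
cos θ = 1 - Δλ/λ_C
cos θ = 1 - 1.5965/2.42631024
cos θ = 0.342005

θ = arccos(0.342005)
θ = 70.00°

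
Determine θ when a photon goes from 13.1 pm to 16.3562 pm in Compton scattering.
110.00°

First find the wavelength shift:
Δλ = λ' - λ = 16.3562 - 13.1 = 3.2562 pm

Using Δλ = λ_C(1 - cos θ), with λ_C = h/(m_e·c) ≈ 2.42631024 pm:
cos θ = 1 - Δλ/λ_C
cos θ = 1 - 3.2562/2.42631024
cos θ = -0.342038

θ = arccos(-0.342038)
θ = 110.00°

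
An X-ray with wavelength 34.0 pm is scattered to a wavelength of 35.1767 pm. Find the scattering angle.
59.00°

First find the wavelength shift:
Δλ = λ' - λ = 35.1767 - 34.0 = 1.1767 pm

Using Δλ = λ_C(1 - cos θ), with λ_C = h/(m_e·c) ≈ 2.42631024 pm:
cos θ = 1 - Δλ/λ_C
cos θ = 1 - 1.1767/2.42631024
cos θ = 0.515025

θ = arccos(0.515025)
θ = 59.00°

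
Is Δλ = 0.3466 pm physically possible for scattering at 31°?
Yes, consistent

Calculate the expected shift for θ = 31°:

Δλ_expected = λ_C(1 - cos(31°))
Δλ_expected = 2.4263 × (1 - cos(31°))
Δλ_expected = 2.4263 × 0.1428
Δλ_expected = 0.3466 pm

Given shift: 0.3466 pm
Expected shift: 0.3466 pm
Difference: 0.0000 pm

The values match. This is consistent with Compton scattering at the stated angle.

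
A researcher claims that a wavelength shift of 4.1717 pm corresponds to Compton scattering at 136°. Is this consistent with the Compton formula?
Yes, consistent

Calculate the expected shift for θ = 136°:

Δλ_expected = λ_C(1 - cos(136°))
Δλ_expected = 2.4263 × (1 - cos(136°))
Δλ_expected = 2.4263 × 1.7193
Δλ_expected = 4.1717 pm

Given shift: 4.1717 pm
Expected shift: 4.1717 pm
Difference: 0.0000 pm

The values match. This is consistent with Compton scattering at the stated angle.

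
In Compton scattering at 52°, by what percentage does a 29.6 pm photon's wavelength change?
3.1504%

Calculate the Compton shift:
Δλ = λ_C(1 - cos(52°))
Δλ = 2.4263 × (1 - cos(52°))
Δλ = 2.4263 × 0.3843
Δλ = 0.9325 pm

Percentage change:
(Δλ/λ₀) × 100 = (0.9325/29.6) × 100
= 3.1504%

(Intermediate values are shown rounded; full precision is carried through to the final answer.)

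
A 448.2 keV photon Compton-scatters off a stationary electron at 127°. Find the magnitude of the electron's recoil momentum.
3.0985e-22 kg·m/s

The electron is initially at rest, so by conservation of momentum:
p⃗_e = p⃗₀ − p⃗'  (incident photon momentum minus scattered photon momentum)

Photon momentum magnitudes (p = h/λ = E/c):
λ₀ = hc/E₀ = 2.7663 pm → p₀ = h/λ₀ = 2.3953e-22 kg·m/s
Δλ = λ_C(1 − cos 127°) = 3.8865 pm
λ' = 6.6528 pm → p' = h/λ' = 9.9599e-23 kg·m/s

The scattered photon makes angle θ = 127° with the incident direction, so by the law of cosines:
|p⃗_e|² = p₀² + p'² − 2p₀p'cos θ
|p⃗_e|² = (2.3953e-22)² + (9.9599e-23)² − 2·2.3953e-22·9.9599e-23·cos(127°)
|p⃗_e| = 3.0985e-22 kg·m/s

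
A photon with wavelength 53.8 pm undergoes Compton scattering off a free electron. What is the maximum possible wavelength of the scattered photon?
58.6526 pm (at θ = 180°)

The Compton shift is Δλ = λ_C(1 − cos θ).

Since cos θ ranges from −1 to 1, the factor (1 − cos θ) ranges from 0 to 2; the maximum shift occurs at θ = 180° (backscattering):
Δλ_max = 2λ_C = 2 × 2.4263 pm = 4.8526 pm

Maximum scattered wavelength:
λ'_max = λ₀ + Δλ_max = 53.8 + 4.8526 = 58.6526 pm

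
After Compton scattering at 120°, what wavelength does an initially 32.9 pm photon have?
36.5395 pm

Using the Compton formula: λ' = λ + λ_C(1 − cos θ)

For θ = 120°, cos θ = -1/2 (exact) = -0.5000, so:
1 − cos 120° = 1 − (-1/2) = 1.5000

Δλ = λ_C × 1.5000 = 2.4263 × 1.5000 = 3.6395 pm

λ' = 32.9 + 3.6395 = 36.5395 pm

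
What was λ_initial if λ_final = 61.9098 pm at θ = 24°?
61.7000 pm

From λ' = λ + Δλ, we have λ = λ' - Δλ

First calculate the Compton shift:
Δλ = λ_C(1 - cos θ)
Δλ = 2.4263 × (1 - cos(24°))
Δλ = 2.4263 × 0.0865
Δλ = 0.2098 pm

Initial wavelength:
λ = λ' - Δλ
λ = 61.9098 - 0.2098
λ = 61.7000 pm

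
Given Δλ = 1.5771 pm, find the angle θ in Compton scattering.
69.51°

From the Compton formula Δλ = λ_C(1 - cos θ), we can solve for θ:

cos θ = 1 - Δλ/λ_C

Given:
- Δλ = 1.5771 pm
- λ_C = h/(m_e·c) ≈ 2.42631024 pm

cos θ = 1 - 1.5771/2.42631024
cos θ = 1 - 0.649999
cos θ = 0.350001

θ = arccos(0.350001)
θ = 69.51°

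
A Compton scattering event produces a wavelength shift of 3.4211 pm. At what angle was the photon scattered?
114.20°

From the Compton formula Δλ = λ_C(1 - cos θ), we can solve for θ:

cos θ = 1 - Δλ/λ_C

Given:
- Δλ = 3.4211 pm
- λ_C = h/(m_e·c) ≈ 2.42631024 pm

cos θ = 1 - 3.4211/2.42631024
cos θ = 1 - 1.410001
cos θ = -0.410001

θ = arccos(-0.410001)
θ = 114.20°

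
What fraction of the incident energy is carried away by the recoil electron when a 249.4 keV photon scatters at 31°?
0.0652 (or 6.52%)

Calculate initial and final photon energies:

Initial: E₀ = 249.4 keV → λ₀ = 4.9713 pm
Compton shift: Δλ = 0.3466 pm
Final wavelength: λ' = 5.3179 pm
Final energy: E' = 233.1470 keV

Fractional energy loss:
(E₀ - E')/E₀ = (249.4000 - 233.1470)/249.4000
= 16.2530/249.4000
= 0.0652
= 6.52%

(Intermediate values are shown rounded; full precision is carried through to the final answer.)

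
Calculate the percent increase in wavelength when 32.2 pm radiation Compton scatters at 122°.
11.5281%

Calculate the Compton shift:
Δλ = λ_C(1 - cos(122°))
Δλ = 2.4263 × (1 - cos(122°))
Δλ = 2.4263 × 1.5299
Δλ = 3.7121 pm

Percentage change:
(Δλ/λ₀) × 100 = (3.7121/32.2) × 100
= 11.5281%

(Intermediate values are shown rounded; full precision is carried through to the final answer.)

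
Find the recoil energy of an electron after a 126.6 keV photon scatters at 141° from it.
38.7009 keV

By energy conservation: K_e = E_initial - E_final

First find the scattered photon energy:
Initial wavelength: λ = hc/E = 9.7934 pm
Compton shift: Δλ = λ_C(1 - cos(141°)) = 4.3119 pm
Final wavelength: λ' = 9.7934 + 4.3119 = 14.1053 pm
Final photon energy: E' = hc/λ' = 87.8991 keV

Electron kinetic energy:
K_e = E - E' = 126.6000 - 87.8991 = 38.7009 keV

(Intermediate values are shown rounded; full precision is carried through to the final answer.)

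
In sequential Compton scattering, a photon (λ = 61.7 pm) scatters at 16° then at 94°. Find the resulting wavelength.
64.3896 pm

Apply Compton shift twice:

First scattering at θ₁ = 16°:
Δλ₁ = λ_C(1 - cos(16°))
Δλ₁ = 2.4263 × 0.0387
Δλ₁ = 0.0940 pm

After first scattering:
λ₁ = 61.7 + 0.0940 = 61.7940 pm

Second scattering at θ₂ = 94°:
Δλ₂ = λ_C(1 - cos(94°))
Δλ₂ = 2.4263 × 1.0698
Δλ₂ = 2.5956 pm

Final wavelength:
λ₂ = 61.7940 + 2.5956 = 64.3896 pm

Total shift: Δλ_total = 0.0940 + 2.5956 = 2.6896 pm

(Intermediate values are shown rounded; full precision is carried through to the final answer.)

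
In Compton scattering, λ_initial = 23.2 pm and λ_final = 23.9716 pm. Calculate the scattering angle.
47.00°

First find the wavelength shift:
Δλ = λ' - λ = 23.9716 - 23.2 = 0.7716 pm

Using Δλ = λ_C(1 - cos θ), with λ_C = h/(m_e·c) ≈ 2.42631024 pm:
cos θ = 1 - Δλ/λ_C
cos θ = 1 - 0.7716/2.42631024
cos θ = 0.681986

θ = arccos(0.681986)
θ = 47.00°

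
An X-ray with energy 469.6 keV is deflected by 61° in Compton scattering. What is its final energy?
318.7074 keV

First convert energy to wavelength:
λ = hc/E, with hc ≈ 1239.842 keV·pm (i.e. 1239.842 eV·nm)

For E = 469.6 keV = 469600 eV:
λ = 1239.842 keV·pm / 469.6 keV
λ = 2.6402 pm

Calculate the Compton shift:
Δλ = λ_C(1 - cos(61°)) = 2.4263 × 0.5152
Δλ = 1.2500 pm

Final wavelength:
λ' = 2.6402 + 1.2500 = 3.8902 pm

Final energy:
E' = hc/λ' = 1239.842 / 3.8902 = 318.7074 keV

(Intermediate values are shown rounded; full precision is carried through to the final answer.)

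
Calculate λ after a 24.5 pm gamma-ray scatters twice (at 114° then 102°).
30.8439 pm

Apply Compton shift twice:

First scattering at θ₁ = 114°:
Δλ₁ = λ_C(1 - cos(114°))
Δλ₁ = 2.4263 × 1.4067
Δλ₁ = 3.4132 pm

After first scattering:
λ₁ = 24.5 + 3.4132 = 27.9132 pm

Second scattering at θ₂ = 102°:
Δλ₂ = λ_C(1 - cos(102°))
Δλ₂ = 2.4263 × 1.2079
Δλ₂ = 2.9308 pm

Final wavelength:
λ₂ = 27.9132 + 2.9308 = 30.8439 pm

Total shift: Δλ_total = 3.4132 + 2.9308 = 6.3439 pm

(Intermediate values are shown rounded; full precision is carried through to the final answer.)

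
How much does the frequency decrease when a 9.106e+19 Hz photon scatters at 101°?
4.256e+19 Hz (decrease)

Convert frequency to wavelength (c = 299792458 m/s):
λ₀ = c/f₀ = 299792458/9.106e+19 = 3.2922519e-12 m = 3.2923 pm

Calculate Compton shift:
Δλ = λ_C(1 - cos(101°)) = 2.8893 pm

Final wavelength:
λ' = λ₀ + Δλ = 3.2923 + 2.8893 = 6.1815 pm

Final frequency:
f' = c/λ' = 299792458/6.1815240e-12 = 4.8498147e+19 Hz

Frequency shift (decrease):
Δf = f₀ - f' = 9.106e+19 - 4.8498147e+19 = 4.256e+19 Hz

(Intermediate values are shown rounded; full precision is carried through to the final answer.)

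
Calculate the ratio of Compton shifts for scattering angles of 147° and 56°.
147° produces the larger shift by a factor of 4.171

Calculate both shifts using Δλ = λ_C(1 - cos θ):

For θ₁ = 56°:
Δλ₁ = 2.4263 × (1 - cos(56°))
Δλ₁ = 2.4263 × 0.4408
Δλ₁ = 1.0695 pm

For θ₂ = 147°:
Δλ₂ = 2.4263 × (1 - cos(147°))
Δλ₂ = 2.4263 × 1.8387
Δλ₂ = 4.4612 pm

The 147° angle produces the larger shift.
Ratio: 4.4612/1.0695 = 4.171

(Intermediate values are shown rounded; full precision is carried through to the final answer.)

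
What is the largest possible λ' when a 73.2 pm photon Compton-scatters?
78.0526 pm (at θ = 180°)

The Compton shift is Δλ = λ_C(1 − cos θ).

Since cos θ ranges from −1 to 1, the factor (1 − cos θ) ranges from 0 to 2; the maximum shift occurs at θ = 180° (backscattering):
Δλ_max = 2λ_C = 2 × 2.4263 pm = 4.8526 pm

Maximum scattered wavelength:
λ'_max = λ₀ + Δλ_max = 73.2 + 4.8526 = 78.0526 pm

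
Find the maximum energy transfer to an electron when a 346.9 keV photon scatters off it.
199.7671 keV

Maximum energy transfer occurs at θ = 180° (backscattering).

Initial photon: E₀ = 346.9 keV → λ₀ = 3.5741 pm

Maximum Compton shift (at 180°):
Δλ_max = 2λ_C = 2 × 2.4263 = 4.8526 pm

Final wavelength:
λ' = 3.5741 + 4.8526 = 8.4267 pm

Minimum photon energy (maximum energy to electron):
E'_min = hc/λ' = 147.1329 keV

Maximum electron kinetic energy:
K_max = E₀ - E'_min = 346.9000 - 147.1329 = 199.7671 keV

(Intermediate values are shown rounded; full precision is carried through to the final answer.)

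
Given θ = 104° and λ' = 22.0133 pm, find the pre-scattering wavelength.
19.0000 pm

From λ' = λ + Δλ, we have λ = λ' - Δλ

First calculate the Compton shift:
Δλ = λ_C(1 - cos θ)
Δλ = 2.4263 × (1 - cos(104°))
Δλ = 2.4263 × 1.2419
Δλ = 3.0133 pm

Initial wavelength:
λ = λ' - Δλ
λ = 22.0133 - 3.0133
λ = 19.0000 pm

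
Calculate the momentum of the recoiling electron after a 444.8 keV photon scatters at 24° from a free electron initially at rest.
9.6766e-23 kg·m/s

The electron is initially at rest, so by conservation of momentum:
p⃗_e = p⃗₀ − p⃗'  (incident photon momentum minus scattered photon momentum)

Photon momentum magnitudes (p = h/λ = E/c):
λ₀ = hc/E₀ = 2.7874 pm → p₀ = h/λ₀ = 2.3771e-22 kg·m/s
Δλ = λ_C(1 − cos 24°) = 0.2098 pm
λ' = 2.9972 pm → p' = h/λ' = 2.2108e-22 kg·m/s

The scattered photon makes angle θ = 24° with the incident direction, so by the law of cosines:
|p⃗_e|² = p₀² + p'² − 2p₀p'cos θ
|p⃗_e|² = (2.3771e-22)² + (2.2108e-22)² − 2·2.3771e-22·2.2108e-22·cos(24°)
|p⃗_e| = 9.6766e-23 kg·m/s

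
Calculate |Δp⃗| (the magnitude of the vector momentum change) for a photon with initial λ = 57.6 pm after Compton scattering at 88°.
1.5673e-23 kg·m/s

Photon momentum magnitude is p = h/λ.

Initial momentum:
p₀ = h/λ = 6.6261e-34/5.7600e-11 = 1.1504e-23 kg·m/s

After scattering:
λ' = λ + Δλ = 57.6 + 2.3416 = 59.9416 pm
p' = h/λ' = 6.6261e-34/5.9942e-11 = 1.1054e-23 kg·m/s

Momentum is a vector; the scattered photon's direction makes angle θ = 88° with the incident direction. The magnitude of the vector change Δp⃗ = p⃗₀ − p⃗' is found from the law of cosines:
|Δp⃗|² = p₀² + p'² − 2p₀p'cos θ
|Δp⃗|² = (1.1504e-23)² + (1.1054e-23)² − 2·1.1504e-23·1.1054e-23·cos(88°)
|Δp⃗| = 1.5673e-23 kg·m/s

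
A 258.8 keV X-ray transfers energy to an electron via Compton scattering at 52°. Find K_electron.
42.1678 keV

By energy conservation: K_e = E_initial - E_final

First find the scattered photon energy:
Initial wavelength: λ = hc/E = 4.7907 pm
Compton shift: Δλ = λ_C(1 - cos(52°)) = 0.9325 pm
Final wavelength: λ' = 4.7907 + 0.9325 = 5.7233 pm
Final photon energy: E' = hc/λ' = 216.6322 keV

Electron kinetic energy:
K_e = E - E' = 258.8000 - 216.6322 = 42.1678 keV

(Intermediate values are shown rounded; full precision is carried through to the final answer.)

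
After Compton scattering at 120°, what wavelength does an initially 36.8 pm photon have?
40.4395 pm

Using the Compton formula: λ' = λ + λ_C(1 − cos θ)

For θ = 120°, cos θ = -1/2 (exact) = -0.5000, so:
1 − cos 120° = 1 − (-1/2) = 1.5000

Δλ = λ_C × 1.5000 = 2.4263 × 1.5000 = 3.6395 pm

λ' = 36.8 + 3.6395 = 40.4395 pm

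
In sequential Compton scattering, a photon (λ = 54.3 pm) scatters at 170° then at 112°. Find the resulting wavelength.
62.4510 pm

Apply Compton shift twice:

First scattering at θ₁ = 170°:
Δλ₁ = λ_C(1 - cos(170°))
Δλ₁ = 2.4263 × 1.9848
Δλ₁ = 4.8158 pm

After first scattering:
λ₁ = 54.3 + 4.8158 = 59.1158 pm

Second scattering at θ₂ = 112°:
Δλ₂ = λ_C(1 - cos(112°))
Δλ₂ = 2.4263 × 1.3746
Δλ₂ = 3.3352 pm

Final wavelength:
λ₂ = 59.1158 + 3.3352 = 62.4510 pm

Total shift: Δλ_total = 4.8158 + 3.3352 = 8.1510 pm

(Intermediate values are shown rounded; full precision is carried through to the final answer.)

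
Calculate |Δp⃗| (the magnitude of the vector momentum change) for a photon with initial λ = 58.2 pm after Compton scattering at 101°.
1.7158e-23 kg·m/s

Photon momentum magnitude is p = h/λ.

Initial momentum:
p₀ = h/λ = 6.6261e-34/5.8200e-11 = 1.1385e-23 kg·m/s

After scattering:
λ' = λ + Δλ = 58.2 + 2.8893 = 61.0893 pm
p' = h/λ' = 6.6261e-34/6.1089e-11 = 1.0847e-23 kg·m/s

Momentum is a vector; the scattered photon's direction makes angle θ = 101° with the incident direction. The magnitude of the vector change Δp⃗ = p⃗₀ − p⃗' is found from the law of cosines:
|Δp⃗|² = p₀² + p'² − 2p₀p'cos θ
|Δp⃗|² = (1.1385e-23)² + (1.0847e-23)² − 2·1.1385e-23·1.0847e-23·cos(101°)
|Δp⃗| = 1.7158e-23 kg·m/s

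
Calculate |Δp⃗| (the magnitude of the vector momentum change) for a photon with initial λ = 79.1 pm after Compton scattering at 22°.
3.1932e-24 kg·m/s

Photon momentum magnitude is p = h/λ.

Initial momentum:
p₀ = h/λ = 6.6261e-34/7.9100e-11 = 8.3768e-24 kg·m/s

After scattering:
λ' = λ + Δλ = 79.1 + 0.1767 = 79.2767 pm
p' = h/λ' = 6.6261e-34/7.9277e-11 = 8.3582e-24 kg·m/s

Momentum is a vector; the scattered photon's direction makes angle θ = 22° with the incident direction. The magnitude of the vector change Δp⃗ = p⃗₀ − p⃗' is found from the law of cosines:
|Δp⃗|² = p₀² + p'² − 2p₀p'cos θ
|Δp⃗|² = (8.3768e-24)² + (8.3582e-24)² − 2·8.3768e-24·8.3582e-24·cos(22°)
|Δp⃗| = 3.1932e-24 kg·m/s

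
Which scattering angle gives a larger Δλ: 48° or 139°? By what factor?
139° produces the larger shift by a factor of 5.303

Calculate both shifts using Δλ = λ_C(1 - cos θ):

For θ₁ = 48°:
Δλ₁ = 2.4263 × (1 - cos(48°))
Δλ₁ = 2.4263 × 0.3309
Δλ₁ = 0.8028 pm

For θ₂ = 139°:
Δλ₂ = 2.4263 × (1 - cos(139°))
Δλ₂ = 2.4263 × 1.7547
Δλ₂ = 4.2575 pm

The 139° angle produces the larger shift.
Ratio: 4.2575/0.8028 = 5.303

(Intermediate values are shown rounded; full precision is carried through to the final answer.)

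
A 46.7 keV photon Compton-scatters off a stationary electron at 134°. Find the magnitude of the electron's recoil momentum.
4.2887e-23 kg·m/s

The electron is initially at rest, so by conservation of momentum:
p⃗_e = p⃗₀ − p⃗'  (incident photon momentum minus scattered photon momentum)

Photon momentum magnitudes (p = h/λ = E/c):
λ₀ = hc/E₀ = 26.5491 pm → p₀ = h/λ₀ = 2.4958e-23 kg·m/s
Δλ = λ_C(1 − cos 134°) = 4.1118 pm
λ' = 30.6608 pm → p' = h/λ' = 2.1611e-23 kg·m/s

The scattered photon makes angle θ = 134° with the incident direction, so by the law of cosines:
|p⃗_e|² = p₀² + p'² − 2p₀p'cos θ
|p⃗_e|² = (2.4958e-23)² + (2.1611e-23)² − 2·2.4958e-23·2.1611e-23·cos(134°)
|p⃗_e| = 4.2887e-23 kg·m/s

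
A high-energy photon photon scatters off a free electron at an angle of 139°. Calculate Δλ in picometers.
4.2575 pm

Using the Compton scattering formula:
Δλ = λ_C(1 - cos θ)

where λ_C = h/(m_e·c) ≈ 2.4263 pm is the Compton wavelength of an electron.

For θ = 139°:
cos(139°) = -0.7547
1 - cos(139°) = 1.7547

Δλ = 2.4263 × 1.7547
Δλ = 4.2575 pm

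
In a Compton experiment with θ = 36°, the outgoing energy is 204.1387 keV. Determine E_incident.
221.0001 keV

Convert final energy to wavelength (hc ≈ 1239.842 keV·pm):
λ' = hc/E' = 1239.842 / 204.1387 = 6.0735 pm

Calculate the Compton shift:
Δλ = λ_C(1 - cos(36°))
Δλ = 2.4263 × (1 - cos(36°))
Δλ = 0.4634 pm

Initial wavelength:
λ = λ' - Δλ = 6.0735 - 0.4634 = 5.6101 pm

Initial energy:
E = hc/λ = 1239.842 / 5.6101 = 221.0001 keV

(Intermediate values are shown rounded; full precision is carried through to the final answer.)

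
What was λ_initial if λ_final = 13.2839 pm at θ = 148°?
8.8000 pm

From λ' = λ + Δλ, we have λ = λ' - Δλ

First calculate the Compton shift:
Δλ = λ_C(1 - cos θ)
Δλ = 2.4263 × (1 - cos(148°))
Δλ = 2.4263 × 1.8480
Δλ = 4.4839 pm

Initial wavelength:
λ = λ' - Δλ
λ = 13.2839 - 4.4839
λ = 8.8000 pm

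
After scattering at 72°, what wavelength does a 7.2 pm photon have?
8.8765 pm

Using the Compton scattering formula:
λ' = λ + Δλ = λ + λ_C(1 - cos θ)

Given:
- Initial wavelength λ = 7.2 pm
- Scattering angle θ = 72°
- Compton wavelength λ_C ≈ 2.4263 pm

Calculate the shift:
Δλ = 2.4263 × (1 - cos(72°))
Δλ = 2.4263 × 0.6910
Δλ = 1.6765 pm

Final wavelength:
λ' = 7.2 + 1.6765 = 8.8765 pm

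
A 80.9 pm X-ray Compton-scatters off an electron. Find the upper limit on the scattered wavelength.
85.7526 pm (at θ = 180°)

The Compton shift is Δλ = λ_C(1 − cos θ).

Since cos θ ranges from −1 to 1, the factor (1 − cos θ) ranges from 0 to 2; the maximum shift occurs at θ = 180° (backscattering):
Δλ_max = 2λ_C = 2 × 2.4263 pm = 4.8526 pm

Maximum scattered wavelength:
λ'_max = λ₀ + Δλ_max = 80.9 + 4.8526 = 85.7526 pm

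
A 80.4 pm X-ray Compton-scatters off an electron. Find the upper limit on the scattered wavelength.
85.2526 pm (at θ = 180°)

The Compton shift is Δλ = λ_C(1 − cos θ).

Since cos θ ranges from −1 to 1, the factor (1 − cos θ) ranges from 0 to 2; the maximum shift occurs at θ = 180° (backscattering):
Δλ_max = 2λ_C = 2 × 2.4263 pm = 4.8526 pm

Maximum scattered wavelength:
λ'_max = λ₀ + Δλ_max = 80.4 + 4.8526 = 85.2526 pm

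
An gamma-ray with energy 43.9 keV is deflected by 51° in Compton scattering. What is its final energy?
42.5451 keV

First convert energy to wavelength:
λ = hc/E, with hc ≈ 1239.842 keV·pm (i.e. 1239.842 eV·nm)

For E = 43.9 keV = 43900 eV:
λ = 1239.842 keV·pm / 43.9 keV
λ = 28.2424 pm

Calculate the Compton shift:
Δλ = λ_C(1 - cos(51°)) = 2.4263 × 0.3707
Δλ = 0.8994 pm

Final wavelength:
λ' = 28.2424 + 0.8994 = 29.1418 pm

Final energy:
E' = hc/λ' = 1239.842 / 29.1418 = 42.5451 keV

(Intermediate values are shown rounded; full precision is carried through to the final answer.)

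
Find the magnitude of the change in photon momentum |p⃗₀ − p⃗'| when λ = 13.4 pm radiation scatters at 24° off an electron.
2.0417e-23 kg·m/s

Photon momentum magnitude is p = h/λ.

Initial momentum:
p₀ = h/λ = 6.6261e-34/1.3400e-11 = 4.9448e-23 kg·m/s

After scattering:
λ' = λ + Δλ = 13.4 + 0.2098 = 13.6098 pm
p' = h/λ' = 6.6261e-34/1.3610e-11 = 4.8686e-23 kg·m/s

Momentum is a vector; the scattered photon's direction makes angle θ = 24° with the incident direction. The magnitude of the vector change Δp⃗ = p⃗₀ − p⃗' is found from the law of cosines:
|Δp⃗|² = p₀² + p'² − 2p₀p'cos θ
|Δp⃗|² = (4.9448e-23)² + (4.8686e-23)² − 2·4.9448e-23·4.8686e-23·cos(24°)
|Δp⃗| = 2.0417e-23 kg·m/s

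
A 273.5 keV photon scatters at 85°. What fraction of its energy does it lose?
0.3282 (or 32.82%)

Calculate initial and final photon energies:

Initial: E₀ = 273.5 keV → λ₀ = 4.5332 pm
Compton shift: Δλ = 2.2148 pm
Final wavelength: λ' = 6.7481 pm
Final energy: E' = 183.7324 keV

Fractional energy loss:
(E₀ - E')/E₀ = (273.5000 - 183.7324)/273.5000
= 89.7676/273.5000
= 0.3282
= 32.82%

(Intermediate values are shown rounded; full precision is carried through to the final answer.)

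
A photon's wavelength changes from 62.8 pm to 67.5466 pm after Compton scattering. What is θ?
163.00°

First find the wavelength shift:
Δλ = λ' - λ = 67.5466 - 62.8 = 4.7466 pm

Using Δλ = λ_C(1 - cos θ), with λ_C = h/(m_e·c) ≈ 2.42631024 pm:
cos θ = 1 - Δλ/λ_C
cos θ = 1 - 4.7466/2.42631024
cos θ = -0.956304

θ = arccos(-0.956304)
θ = 163.00°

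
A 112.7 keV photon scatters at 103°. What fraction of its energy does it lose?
0.2127 (or 21.27%)

Calculate initial and final photon energies:

Initial: E₀ = 112.7 keV → λ₀ = 11.0013 pm
Compton shift: Δλ = 2.9721 pm
Final wavelength: λ' = 13.9734 pm
Final energy: E' = 88.7289 keV

Fractional energy loss:
(E₀ - E')/E₀ = (112.7000 - 88.7289)/112.7000
= 23.9711/112.7000
= 0.2127
= 21.27%

(Intermediate values are shown rounded; full precision is carried through to the final answer.)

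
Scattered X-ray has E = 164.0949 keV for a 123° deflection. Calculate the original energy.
325.6002 keV

Convert final energy to wavelength (hc ≈ 1239.842 keV·pm):
λ' = hc/E' = 1239.842 / 164.0949 = 7.5556 pm

Calculate the Compton shift:
Δλ = λ_C(1 - cos(123°))
Δλ = 2.4263 × (1 - cos(123°))
Δλ = 3.7478 pm

Initial wavelength:
λ = λ' - Δλ = 7.5556 - 3.7478 = 3.8079 pm

Initial energy:
E = hc/λ = 1239.842 / 3.8079 = 325.6002 keV

(Intermediate values are shown rounded; full precision is carried through to the final answer.)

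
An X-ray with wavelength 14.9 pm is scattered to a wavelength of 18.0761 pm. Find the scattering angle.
108.00°

First find the wavelength shift:
Δλ = λ' - λ = 18.0761 - 14.9 = 3.1761 pm

Using Δλ = λ_C(1 - cos θ), with λ_C = h/(m_e·c) ≈ 2.42631024 pm:
cos θ = 1 - Δλ/λ_C
cos θ = 1 - 3.1761/2.42631024
cos θ = -0.309025

θ = arccos(-0.309025)
θ = 108.00°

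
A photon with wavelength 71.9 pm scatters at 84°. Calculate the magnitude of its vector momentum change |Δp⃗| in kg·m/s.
1.2154e-23 kg·m/s

Photon momentum magnitude is p = h/λ.

Initial momentum:
p₀ = h/λ = 6.6261e-34/7.1900e-11 = 9.2157e-24 kg·m/s

After scattering:
λ' = λ + Δλ = 71.9 + 2.1727 = 74.0727 pm
p' = h/λ' = 6.6261e-34/7.4073e-11 = 8.9454e-24 kg·m/s

Momentum is a vector; the scattered photon's direction makes angle θ = 84° with the incident direction. The magnitude of the vector change Δp⃗ = p⃗₀ − p⃗' is found from the law of cosines:
|Δp⃗|² = p₀² + p'² − 2p₀p'cos θ
|Δp⃗|² = (9.2157e-24)² + (8.9454e-24)² − 2·9.2157e-24·8.9454e-24·cos(84°)
|Δp⃗| = 1.2154e-23 kg·m/s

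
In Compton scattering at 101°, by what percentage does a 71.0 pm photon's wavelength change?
4.0694%

Calculate the Compton shift:
Δλ = λ_C(1 - cos(101°))
Δλ = 2.4263 × (1 - cos(101°))
Δλ = 2.4263 × 1.1908
Δλ = 2.8893 pm

Percentage change:
(Δλ/λ₀) × 100 = (2.8893/71.0) × 100
= 4.0694%

(Intermediate values are shown rounded; full precision is carried through to the final answer.)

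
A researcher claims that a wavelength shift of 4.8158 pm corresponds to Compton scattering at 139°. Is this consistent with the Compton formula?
No, inconsistent

Calculate the expected shift for θ = 139°:

Δλ_expected = λ_C(1 - cos(139°))
Δλ_expected = 2.4263 × (1 - cos(139°))
Δλ_expected = 2.4263 × 1.7547
Δλ_expected = 4.2575 pm

Given shift: 4.8158 pm
Expected shift: 4.2575 pm
Difference: 0.5583 pm

The values do not match. The given shift corresponds to θ ≈ 170.0°, not 139°.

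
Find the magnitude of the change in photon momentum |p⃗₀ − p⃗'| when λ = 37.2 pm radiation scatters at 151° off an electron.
3.2614e-23 kg·m/s

Photon momentum magnitude is p = h/λ.

Initial momentum:
p₀ = h/λ = 6.6261e-34/3.7200e-11 = 1.7812e-23 kg·m/s

After scattering:
λ' = λ + Δλ = 37.2 + 4.5484 = 41.7484 pm
p' = h/λ' = 6.6261e-34/4.1748e-11 = 1.5871e-23 kg·m/s

Momentum is a vector; the scattered photon's direction makes angle θ = 151° with the incident direction. The magnitude of the vector change Δp⃗ = p⃗₀ − p⃗' is found from the law of cosines:
|Δp⃗|² = p₀² + p'² − 2p₀p'cos θ
|Δp⃗|² = (1.7812e-23)² + (1.5871e-23)² − 2·1.7812e-23·1.5871e-23·cos(151°)
|Δp⃗| = 3.2614e-23 kg·m/s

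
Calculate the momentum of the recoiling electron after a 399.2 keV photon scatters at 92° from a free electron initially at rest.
2.4736e-22 kg·m/s

The electron is initially at rest, so by conservation of momentum:
p⃗_e = p⃗₀ − p⃗'  (incident photon momentum minus scattered photon momentum)

Photon momentum magnitudes (p = h/λ = E/c):
λ₀ = hc/E₀ = 3.1058 pm → p₀ = h/λ₀ = 2.1334e-22 kg·m/s
Δλ = λ_C(1 − cos 92°) = 2.5110 pm
λ' = 5.6168 pm → p' = h/λ' = 1.1797e-22 kg·m/s

The scattered photon makes angle θ = 92° with the incident direction, so by the law of cosines:
|p⃗_e|² = p₀² + p'² − 2p₀p'cos θ
|p⃗_e|² = (2.1334e-22)² + (1.1797e-22)² − 2·2.1334e-22·1.1797e-22·cos(92°)
|p⃗_e| = 2.4736e-22 kg·m/s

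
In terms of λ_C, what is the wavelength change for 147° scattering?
1.8387 λ_C

The Compton shift formula is:
Δλ = λ_C(1 - cos θ)

Dividing both sides by λ_C:
Δλ/λ_C = 1 - cos θ

For θ = 147°:
Δλ/λ_C = 1 - cos(147°)
Δλ/λ_C = 1 - -0.8387
Δλ/λ_C = 1.8387

This means the shift is 1.8387 × λ_C = 4.4612 pm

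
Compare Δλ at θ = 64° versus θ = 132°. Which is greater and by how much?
132° produces the larger shift by a factor of 2.972

Calculate both shifts using Δλ = λ_C(1 - cos θ):

For θ₁ = 64°:
Δλ₁ = 2.4263 × (1 - cos(64°))
Δλ₁ = 2.4263 × 0.5616
Δλ₁ = 1.3627 pm

For θ₂ = 132°:
Δλ₂ = 2.4263 × (1 - cos(132°))
Δλ₂ = 2.4263 × 1.6691
Δλ₂ = 4.0498 pm

The 132° angle produces the larger shift.
Ratio: 4.0498/1.3627 = 2.972

(Intermediate values are shown rounded; full precision is carried through to the final answer.)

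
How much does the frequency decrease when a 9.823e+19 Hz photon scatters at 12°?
1.677e+18 Hz (decrease)

Convert frequency to wavelength (c = 299792458 m/s):
λ₀ = c/f₀ = 299792458/9.823e+19 = 3.0519440e-12 m = 3.0519 pm

Calculate Compton shift:
Δλ = λ_C(1 - cos(12°)) = 0.0530 pm

Final wavelength:
λ' = λ₀ + Δλ = 3.0519 + 0.0530 = 3.1050 pm

Final frequency:
f' = c/λ' = 299792458/3.1049647e-12 = 9.6552614e+19 Hz

Frequency shift (decrease):
Δf = f₀ - f' = 9.823e+19 - 9.6552614e+19 = 1.677e+18 Hz

(Intermediate values are shown rounded; full precision is carried through to the final answer.)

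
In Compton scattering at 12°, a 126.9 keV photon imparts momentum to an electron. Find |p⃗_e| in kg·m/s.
1.4144e-23 kg·m/s

The electron is initially at rest, so by conservation of momentum:
p⃗_e = p⃗₀ − p⃗'  (incident photon momentum minus scattered photon momentum)

Photon momentum magnitudes (p = h/λ = E/c):
λ₀ = hc/E₀ = 9.7702 pm → p₀ = h/λ₀ = 6.7819e-23 kg·m/s
Δλ = λ_C(1 − cos 12°) = 0.0530 pm
λ' = 9.8232 pm → p' = h/λ' = 6.7453e-23 kg·m/s

The scattered photon makes angle θ = 12° with the incident direction, so by the law of cosines:
|p⃗_e|² = p₀² + p'² − 2p₀p'cos θ
|p⃗_e|² = (6.7819e-23)² + (6.7453e-23)² − 2·6.7819e-23·6.7453e-23·cos(12°)
|p⃗_e| = 1.4144e-23 kg·m/s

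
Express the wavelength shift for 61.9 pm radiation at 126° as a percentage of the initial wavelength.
6.2237%

Calculate the Compton shift:
Δλ = λ_C(1 - cos(126°))
Δλ = 2.4263 × (1 - cos(126°))
Δλ = 2.4263 × 1.5878
Δλ = 3.8525 pm

Percentage change:
(Δλ/λ₀) × 100 = (3.8525/61.9) × 100
= 6.2237%

(Intermediate values are shown rounded; full precision is carried through to the final answer.)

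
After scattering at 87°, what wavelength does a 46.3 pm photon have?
48.5993 pm

Using the Compton scattering formula:
λ' = λ + Δλ = λ + λ_C(1 - cos θ)

Given:
- Initial wavelength λ = 46.3 pm
- Scattering angle θ = 87°
- Compton wavelength λ_C ≈ 2.4263 pm

Calculate the shift:
Δλ = 2.4263 × (1 - cos(87°))
Δλ = 2.4263 × 0.9477
Δλ = 2.2993 pm

Final wavelength:
λ' = 46.3 + 2.2993 = 48.5993 pm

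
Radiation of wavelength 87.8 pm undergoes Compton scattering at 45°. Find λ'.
88.5106 pm

Using the Compton formula: λ' = λ + λ_C(1 − cos θ)

For θ = 45°, cos θ = √2/2 (exact) ≈ 0.7071, so:
1 − cos 45° = 1 − (√2/2) ≈ 0.2929

Δλ = λ_C × 0.2929 = 2.4263 × 0.2929 = 0.7106 pm

λ' = 87.8 + 0.7106 = 88.5106 pm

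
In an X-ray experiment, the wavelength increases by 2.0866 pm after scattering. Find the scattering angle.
81.95°

From the Compton formula Δλ = λ_C(1 - cos θ), we can solve for θ:

cos θ = 1 - Δλ/λ_C

Given:
- Δλ = 2.0866 pm
- λ_C = h/(m_e·c) ≈ 2.42631024 pm

cos θ = 1 - 2.0866/2.42631024
cos θ = 1 - 0.859989
cos θ = 0.140011

θ = arccos(0.140011)
θ = 81.95°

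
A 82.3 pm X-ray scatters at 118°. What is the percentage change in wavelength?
4.3322%

Calculate the Compton shift:
Δλ = λ_C(1 - cos(118°))
Δλ = 2.4263 × (1 - cos(118°))
Δλ = 2.4263 × 1.4695
Δλ = 3.5654 pm

Percentage change:
(Δλ/λ₀) × 100 = (3.5654/82.3) × 100
= 4.3322%

(Intermediate values are shown rounded; full precision is carried through to the final answer.)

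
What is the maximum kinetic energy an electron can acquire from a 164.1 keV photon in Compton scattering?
64.1774 keV

Maximum energy transfer occurs at θ = 180° (backscattering).

Initial photon: E₀ = 164.1 keV → λ₀ = 7.5554 pm

Maximum Compton shift (at 180°):
Δλ_max = 2λ_C = 2 × 2.4263 = 4.8526 pm

Final wavelength:
λ' = 7.5554 + 4.8526 = 12.4080 pm

Minimum photon energy (maximum energy to electron):
E'_min = hc/λ' = 99.9226 keV

Maximum electron kinetic energy:
K_max = E₀ - E'_min = 164.1000 - 99.9226 = 64.1774 keV

(Intermediate values are shown rounded; full precision is carried through to the final answer.)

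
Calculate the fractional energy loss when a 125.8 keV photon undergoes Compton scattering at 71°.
0.1424 (or 14.24%)

Calculate initial and final photon energies:

Initial: E₀ = 125.8 keV → λ₀ = 9.8557 pm
Compton shift: Δλ = 1.6364 pm
Final wavelength: λ' = 11.4920 pm
Final energy: E' = 107.8870 keV

Fractional energy loss:
(E₀ - E')/E₀ = (125.8000 - 107.8870)/125.8000
= 17.9130/125.8000
= 0.1424
= 14.24%

(Intermediate values are shown rounded; full precision is carried through to the final answer.)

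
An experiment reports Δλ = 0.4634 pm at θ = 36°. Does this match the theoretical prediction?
Yes, consistent

Calculate the expected shift for θ = 36°:

Δλ_expected = λ_C(1 - cos(36°))
Δλ_expected = 2.4263 × (1 - cos(36°))
Δλ_expected = 2.4263 × 0.1910
Δλ_expected = 0.4634 pm

Given shift: 0.4634 pm
Expected shift: 0.4634 pm
Difference: 0.0000 pm

The values match. This is consistent with Compton scattering at the stated angle.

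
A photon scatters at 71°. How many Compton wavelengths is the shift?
0.6744 λ_C

The Compton shift formula is:
Δλ = λ_C(1 - cos θ)

Dividing both sides by λ_C:
Δλ/λ_C = 1 - cos θ

For θ = 71°:
Δλ/λ_C = 1 - cos(71°)
Δλ/λ_C = 1 - 0.3256
Δλ/λ_C = 0.6744

This means the shift is 0.6744 × λ_C = 1.6364 pm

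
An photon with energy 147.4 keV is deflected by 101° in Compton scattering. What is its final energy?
109.7139 keV

First convert energy to wavelength:
λ = hc/E, with hc ≈ 1239.842 keV·pm (i.e. 1239.842 eV·nm)

For E = 147.4 keV = 147400 eV:
λ = 1239.842 keV·pm / 147.4 keV
λ = 8.4114 pm

Calculate the Compton shift:
Δλ = λ_C(1 - cos(101°)) = 2.4263 × 1.1908
Δλ = 2.8893 pm

Final wavelength:
λ' = 8.4114 + 2.8893 = 11.3007 pm

Final energy:
E' = hc/λ' = 1239.842 / 11.3007 = 109.7139 keV

(Intermediate values are shown rounded; full precision is carried through to the final answer.)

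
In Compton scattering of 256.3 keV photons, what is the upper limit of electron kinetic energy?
128.3504 keV

Maximum energy transfer occurs at θ = 180° (backscattering).

Initial photon: E₀ = 256.3 keV → λ₀ = 4.8375 pm

Maximum Compton shift (at 180°):
Δλ_max = 2λ_C = 2 × 2.4263 = 4.8526 pm

Final wavelength:
λ' = 4.8375 + 4.8526 = 9.6901 pm

Minimum photon energy (maximum energy to electron):
E'_min = hc/λ' = 127.9496 keV

Maximum electron kinetic energy:
K_max = E₀ - E'_min = 256.3000 - 127.9496 = 128.3504 keV

(Intermediate values are shown rounded; full precision is carried through to the final answer.)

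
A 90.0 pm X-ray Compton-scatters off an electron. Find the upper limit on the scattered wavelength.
94.8526 pm (at θ = 180°)

The Compton shift is Δλ = λ_C(1 − cos θ).

Since cos θ ranges from −1 to 1, the factor (1 − cos θ) ranges from 0 to 2; the maximum shift occurs at θ = 180° (backscattering):
Δλ_max = 2λ_C = 2 × 2.4263 pm = 4.8526 pm

Maximum scattered wavelength:
λ'_max = λ₀ + Δλ_max = 90.0 + 4.8526 = 94.8526 pm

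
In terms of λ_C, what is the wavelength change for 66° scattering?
0.5933 λ_C

The Compton shift formula is:
Δλ = λ_C(1 - cos θ)

Dividing both sides by λ_C:
Δλ/λ_C = 1 - cos θ

For θ = 66°:
Δλ/λ_C = 1 - cos(66°)
Δλ/λ_C = 1 - 0.4067
Δλ/λ_C = 0.5933

This means the shift is 0.5933 × λ_C = 1.4394 pm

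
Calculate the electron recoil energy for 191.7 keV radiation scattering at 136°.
75.1655 keV

By energy conservation: K_e = E_initial - E_final

First find the scattered photon energy:
Initial wavelength: λ = hc/E = 6.4676 pm
Compton shift: Δλ = λ_C(1 - cos(136°)) = 4.1717 pm
Final wavelength: λ' = 6.4676 + 4.1717 = 10.6393 pm
Final photon energy: E' = hc/λ' = 116.5345 keV

Electron kinetic energy:
K_e = E - E' = 191.7000 - 116.5345 = 75.1655 keV

(Intermediate values are shown rounded; full precision is carried through to the final answer.)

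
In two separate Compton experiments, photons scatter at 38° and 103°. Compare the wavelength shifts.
103° produces the larger shift by a factor of 5.778

Calculate both shifts using Δλ = λ_C(1 - cos θ):

For θ₁ = 38°:
Δλ₁ = 2.4263 × (1 - cos(38°))
Δλ₁ = 2.4263 × 0.2120
Δλ₁ = 0.5144 pm

For θ₂ = 103°:
Δλ₂ = 2.4263 × (1 - cos(103°))
Δλ₂ = 2.4263 × 1.2250
Δλ₂ = 2.9721 pm

The 103° angle produces the larger shift.
Ratio: 2.9721/0.5144 = 5.778

(Intermediate values are shown rounded; full precision is carried through to the final answer.)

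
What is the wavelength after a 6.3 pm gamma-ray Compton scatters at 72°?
7.9765 pm

Using the Compton scattering formula:
λ' = λ + Δλ = λ + λ_C(1 - cos θ)

Given:
- Initial wavelength λ = 6.3 pm
- Scattering angle θ = 72°
- Compton wavelength λ_C ≈ 2.4263 pm

Calculate the shift:
Δλ = 2.4263 × (1 - cos(72°))
Δλ = 2.4263 × 0.6910
Δλ = 1.6765 pm

Final wavelength:
λ' = 6.3 + 1.6765 = 7.9765 pm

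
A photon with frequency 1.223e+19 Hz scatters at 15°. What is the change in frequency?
4.111e+16 Hz (decrease)

Convert frequency to wavelength (c = 299792458 m/s):
λ₀ = c/f₀ = 299792458/1.223e+19 = 2.4512875e-11 m = 24.5129 pm

Calculate Compton shift:
Δλ = λ_C(1 - cos(15°)) = 0.0827 pm

Final wavelength:
λ' = λ₀ + Δλ = 24.5129 + 0.0827 = 24.5955 pm

Final frequency:
f' = c/λ' = 299792458/2.4595549e-11 = 1.2188891e+19 Hz

Frequency shift (decrease):
Δf = f₀ - f' = 1.223e+19 - 1.2188891e+19 = 4.111e+16 Hz

(Intermediate values are shown rounded; full precision is carried through to the final answer.)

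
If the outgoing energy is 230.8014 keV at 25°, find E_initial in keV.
241.0000 keV

Convert final energy to wavelength (hc ≈ 1239.842 keV·pm):
λ' = hc/E' = 1239.842 / 230.8014 = 5.3719 pm

Calculate the Compton shift:
Δλ = λ_C(1 - cos(25°))
Δλ = 2.4263 × (1 - cos(25°))
Δλ = 0.2273 pm

Initial wavelength:
λ = λ' - Δλ = 5.3719 - 0.2273 = 5.1446 pm

Initial energy:
E = hc/λ = 1239.842 / 5.1446 = 241.0000 keV

(Intermediate values are shown rounded; full precision is carried through to the final answer.)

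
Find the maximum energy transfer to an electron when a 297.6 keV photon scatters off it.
160.1263 keV

Maximum energy transfer occurs at θ = 180° (backscattering).

Initial photon: E₀ = 297.6 keV → λ₀ = 4.1661 pm

Maximum Compton shift (at 180°):
Δλ_max = 2λ_C = 2 × 2.4263 = 4.8526 pm

Final wavelength:
λ' = 4.1661 + 4.8526 = 9.0188 pm

Minimum photon energy (maximum energy to electron):
E'_min = hc/λ' = 137.4737 keV

Maximum electron kinetic energy:
K_max = E₀ - E'_min = 297.6000 - 137.4737 = 160.1263 keV

(Intermediate values are shown rounded; full precision is carried through to the final answer.)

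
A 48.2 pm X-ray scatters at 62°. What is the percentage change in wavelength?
2.6706%

Calculate the Compton shift:
Δλ = λ_C(1 - cos(62°))
Δλ = 2.4263 × (1 - cos(62°))
Δλ = 2.4263 × 0.5305
Δλ = 1.2872 pm

Percentage change:
(Δλ/λ₀) × 100 = (1.2872/48.2) × 100
= 2.6706%

(Intermediate values are shown rounded; full precision is carried through to the final answer.)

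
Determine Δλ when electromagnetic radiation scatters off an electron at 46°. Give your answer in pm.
0.7409 pm

Using the Compton scattering formula:
Δλ = λ_C(1 - cos θ)

where λ_C = h/(m_e·c) ≈ 2.4263 pm is the Compton wavelength of an electron.

For θ = 46°:
cos(46°) = 0.6947
1 - cos(46°) = 0.3053

Δλ = 2.4263 × 0.3053
Δλ = 0.7409 pm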